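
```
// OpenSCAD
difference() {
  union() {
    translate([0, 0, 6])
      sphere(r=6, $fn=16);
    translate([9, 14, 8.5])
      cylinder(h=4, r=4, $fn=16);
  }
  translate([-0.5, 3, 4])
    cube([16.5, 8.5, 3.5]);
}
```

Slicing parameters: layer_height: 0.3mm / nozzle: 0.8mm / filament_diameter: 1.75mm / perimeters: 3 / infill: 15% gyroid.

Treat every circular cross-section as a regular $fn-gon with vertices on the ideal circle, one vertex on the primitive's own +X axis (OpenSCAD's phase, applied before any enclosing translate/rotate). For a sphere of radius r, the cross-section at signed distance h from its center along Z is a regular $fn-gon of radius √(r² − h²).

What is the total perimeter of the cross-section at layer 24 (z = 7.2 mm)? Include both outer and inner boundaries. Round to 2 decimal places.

38.42 mm

At z = 7.2 mm: the r=6 sphere contributes a regular 16-gon of circumradius √(6²−1.2²) = 5.879 (perimeter = 2·16·5.879·sin(180°/16) = 36.70 mm); the cylinder at (9, 14) does not reach this height (z outside [8.5, 12.5]); Taking the union: only the r=6 sphere is present, so the union is just that shape — boundary = 36.70 mm; the 16.5×8.5 cube at (-0.5, 3) contributes its full rectangle (perimeter 50.00 mm); After the difference (first − rest): starting from the result so far, the 16.5×8.5 cube at (-0.5, 3) partially overlaps it — only the 11.26 mm² overlap (of its 140.25 mm²) is removed, clipping the outline — boundary = 38.42 mm. Overall, the cross-section is a single solid region. Total boundary length (outer) = 38.42 mm.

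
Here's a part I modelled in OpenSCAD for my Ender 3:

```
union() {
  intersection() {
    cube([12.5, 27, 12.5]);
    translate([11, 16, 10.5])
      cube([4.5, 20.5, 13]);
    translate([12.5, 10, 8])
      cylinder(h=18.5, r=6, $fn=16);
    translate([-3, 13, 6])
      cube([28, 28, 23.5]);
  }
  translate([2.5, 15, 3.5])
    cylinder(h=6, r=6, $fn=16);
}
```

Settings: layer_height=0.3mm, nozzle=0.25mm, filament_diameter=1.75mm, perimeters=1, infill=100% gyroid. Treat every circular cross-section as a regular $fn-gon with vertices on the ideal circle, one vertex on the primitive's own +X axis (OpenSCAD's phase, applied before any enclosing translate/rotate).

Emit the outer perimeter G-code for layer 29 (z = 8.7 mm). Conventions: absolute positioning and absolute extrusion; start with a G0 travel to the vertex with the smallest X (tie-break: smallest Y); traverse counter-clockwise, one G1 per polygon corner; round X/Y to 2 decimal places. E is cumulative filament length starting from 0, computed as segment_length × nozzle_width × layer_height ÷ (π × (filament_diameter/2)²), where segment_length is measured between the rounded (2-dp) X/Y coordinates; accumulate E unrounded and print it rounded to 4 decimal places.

At z = 8.7 mm: the 12.5×27 cube contributes its full rectangle; the cube at (11, 16) does not reach this height (z outside [10.5, 23.5]); the r=6 cylinder at (12.5, 10) gives a regular 16-gon of circumradius 6 (constant along its height); the cube at (-3, 13) is present — its section is the full 28×28 rectangle; Keeping only the common overlap: at least one operand is absent at this height, so nothing remains; the r=6 cylinder at (2.5, 15) contributes a regular 16-gon of circumradius 6; Taking the union: only the r=6 cylinder at (2.5, 15) is present, so the union is just that shape — 1 connected region. The outline is a single polygon with 16 vertices. Extrusion per mm of travel: 0.25 × 0.3 / (π × 0.875²) = 0.031181. Accumulating E over each segment gives final E = 1.1676.

G0 X-3.50 Y15.00 Z8.70
G1 X-3.04 Y12.70 E0.0731
G1 X-1.74 Y10.76 E0.1460
G1 X0.20 Y9.46 E0.2188
G1 X2.50 Y9.00 E0.2919
G1 X4.80 Y9.46 E0.3650
G1 X6.74 Y10.76 E0.4379
G1 X8.04 Y12.70 E0.5107
G1 X8.50 Y15.00 E0.5838
G1 X8.04 Y17.30 E0.6570
G1 X6.74 Y19.24 E0.7298
G1 X4.80 Y20.54 E0.8026
G1 X2.50 Y21.00 E0.8757
G1 X0.20 Y20.54 E0.9489
G1 X-1.74 Y19.24 E1.0217
G1 X-3.04 Y17.30 E1.0945
G1 X-3.50 Y15.00 E1.1676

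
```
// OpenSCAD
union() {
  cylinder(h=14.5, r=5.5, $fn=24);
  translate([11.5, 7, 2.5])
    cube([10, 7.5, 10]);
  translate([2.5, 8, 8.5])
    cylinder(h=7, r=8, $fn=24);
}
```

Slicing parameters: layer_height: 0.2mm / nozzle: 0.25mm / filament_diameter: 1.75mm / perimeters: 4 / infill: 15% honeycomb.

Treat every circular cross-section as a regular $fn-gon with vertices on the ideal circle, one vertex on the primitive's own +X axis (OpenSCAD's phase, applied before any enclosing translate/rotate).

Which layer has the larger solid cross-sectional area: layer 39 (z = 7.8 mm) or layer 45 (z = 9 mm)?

layer 45 (z = 9 mm)

Layer 39 (z = 7.8): the r=5.5 cylinder gives a regular 24-gon of circumradius 5.5 (constant along its height) (area = (24/2)·5.500²·sin(360°/24) = 93.95 mm²); the cube at (11.5, 7) (footprint 10×7.5) is included at this height (area 75.00 mm²); the cylinder at (2.5, 8) is absent (z outside [8.5, 15.5]); Combining (union): the 2 present regions are separate (no shared area or edge), so areas and boundary lengths simply add and each stays a separate island — area = 168.95 mm². So its area = 168.95 mm². Layer 45 (z = 9): the cylinder: section is a regular 24-gon, circumradius r=5.5 (area = (24/2)·5.500²·sin(360°/24) = 93.95 mm²); the 10×7.5 cube at (11.5, 7) contributes its full rectangle (area 75.00 mm²); the r=8 cylinder at (2.5, 8) contributes a regular 24-gon of circumradius 8 (area = (24/2)·8.000²·sin(360°/24) = 198.77 mm²); Combining (union): the regions partially overlap — summed areas 367.72 mm² minus the doubly-counted overlap 35.70 mm² gives 332.02 mm² — area = 332.02 mm². So its area = 332.02 mm². Layer 45 is larger (332.02 vs 168.95 mm²).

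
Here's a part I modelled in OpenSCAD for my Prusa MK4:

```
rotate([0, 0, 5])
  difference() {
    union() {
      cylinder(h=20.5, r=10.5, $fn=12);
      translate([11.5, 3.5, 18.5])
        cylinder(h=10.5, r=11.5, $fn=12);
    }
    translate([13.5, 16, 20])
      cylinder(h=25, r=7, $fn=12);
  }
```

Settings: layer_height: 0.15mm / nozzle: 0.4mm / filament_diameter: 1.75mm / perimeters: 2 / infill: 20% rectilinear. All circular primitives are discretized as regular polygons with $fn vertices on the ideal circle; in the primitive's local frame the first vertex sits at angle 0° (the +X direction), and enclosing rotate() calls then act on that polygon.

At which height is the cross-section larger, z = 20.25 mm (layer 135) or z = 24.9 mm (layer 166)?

layer 135 (z = 20.25 mm)

Layer 135 (z = 20.25): the cylinder: section is a regular 12-gon, circumradius r=10.5 (area = (12/2)·10.500²·sin(360°/12) = 330.75 mm²); the r=11.5 cylinder at (11.5, 3.5) contributes a regular 12-gon of circumradius 11.5 (area = (12/2)·11.500²·sin(360°/12) = 396.75 mm²); Taking the union: the regions partially overlap — summed areas 727.50 mm² minus the doubly-counted overlap 118.78 mm² gives 608.72 mm² — area = 608.72 mm²; the cylinder at (13.5, 16): section is a regular 12-gon, circumradius r=7 (area = (12/2)·7.000²·sin(360°/12) = 147.00 mm²); Subtracting the remaining from the first: starting from that combined region (608.72 mm²), the r=7 cylinder at (13.5, 16) partially overlaps it — only the 45.92 mm² overlap (of its 147.00 mm²) is removed, clipping the outline — area = 562.80 mm²; (rotated 5° about Z; rotation is an isometry so areas/perimeters/island counts are preserved). So its area = 562.80 mm². Layer 166 (z = 24.9): the cylinder is not intersected at this z (z outside [0, 20.5]); the r=11.5 cylinder at (11.5, 3.5) contributes a regular 12-gon of circumradius 11.5 (area = (12/2)·11.500²·sin(360°/12) = 396.75 mm²); Combining (union): only the r=11.5 cylinder at (11.5, 3.5) is present, so the union is just that shape — area = 396.75 mm²; the r=7 cylinder at (13.5, 16) contributes a regular 12-gon of circumradius 7 (area = (12/2)·7.000²·sin(360°/12) = 147.00 mm²); After the difference (first − rest): starting from that combined region (396.75 mm²), the r=7 cylinder at (13.5, 16) partially overlaps it — only the 45.92 mm² overlap (of its 147.00 mm²) is removed, clipping the outline — area = 350.83 mm²; (rotated 5° about Z; rotation is an isometry so areas/perimeters/island counts are preserved). So its area = 350.83 mm². Layer 135 is larger (562.80 vs 350.83 mm²).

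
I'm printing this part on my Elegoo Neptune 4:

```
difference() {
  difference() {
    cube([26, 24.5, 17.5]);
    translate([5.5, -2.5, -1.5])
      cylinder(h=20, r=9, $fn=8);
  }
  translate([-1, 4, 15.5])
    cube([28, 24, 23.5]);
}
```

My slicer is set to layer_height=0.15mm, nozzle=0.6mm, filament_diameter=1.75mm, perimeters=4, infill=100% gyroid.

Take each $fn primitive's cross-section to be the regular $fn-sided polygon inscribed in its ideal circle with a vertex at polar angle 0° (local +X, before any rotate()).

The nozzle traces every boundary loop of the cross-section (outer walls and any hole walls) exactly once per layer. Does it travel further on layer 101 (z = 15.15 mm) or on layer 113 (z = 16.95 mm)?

Layer 101 (z = 15.15): the 26×24.5 cube contributes its full rectangle (perimeter 101.00 mm); the cylinder at (5.5, -2.5): section is a regular 8-gon, circumradius r=9 (perimeter = 2·8·9.000·sin(180°/8) = 55.11 mm); Taking the first minus the rest: starting from the 26×24.5 cube, the r=9 cylinder at (5.5, -2.5) partially overlaps it — only the 65.56 mm² overlap (of its 229.10 mm²) is removed, clipping the outline — boundary = 100.34 mm; the cube at (-1, 4) is absent (z outside [15.5, 39]); Subtracting the remaining from the first: none of the subtracted shapes is present at this height, so the result so far is unchanged — boundary = 100.34 mm. So its perimeter = 100.34 mm. Layer 113 (z = 16.95): the cube (footprint 26×24.5) is included at this height (perimeter 101.00 mm); the r=9 cylinder at (5.5, -2.5) contributes a regular 8-gon of circumradius 9 (perimeter = 2·8·9.000·sin(180°/8) = 55.11 mm); Subtracting the remaining from the first: starting from the 26×24.5 cube, the r=9 cylinder at (5.5, -2.5) partially overlaps it — only the 65.56 mm² overlap (of its 229.10 mm²) is removed, clipping the outline — boundary = 100.34 mm; the cube at (-1, 4) is present — its section is the full 28×24 rectangle (perimeter 104.00 mm); Subtracting the remaining from the first: starting from that combined region, the 28×24 cube at (-1, 4) partially overlaps it — only the 517.97 mm² overlap (of its 672.00 mm²) is removed, clipping the outline — boundary = 35.54 mm. So its perimeter = 35.54 mm. Layer 101 is larger (100.34 vs 35.54 mm).

layer 101 (z = 15.15 mm)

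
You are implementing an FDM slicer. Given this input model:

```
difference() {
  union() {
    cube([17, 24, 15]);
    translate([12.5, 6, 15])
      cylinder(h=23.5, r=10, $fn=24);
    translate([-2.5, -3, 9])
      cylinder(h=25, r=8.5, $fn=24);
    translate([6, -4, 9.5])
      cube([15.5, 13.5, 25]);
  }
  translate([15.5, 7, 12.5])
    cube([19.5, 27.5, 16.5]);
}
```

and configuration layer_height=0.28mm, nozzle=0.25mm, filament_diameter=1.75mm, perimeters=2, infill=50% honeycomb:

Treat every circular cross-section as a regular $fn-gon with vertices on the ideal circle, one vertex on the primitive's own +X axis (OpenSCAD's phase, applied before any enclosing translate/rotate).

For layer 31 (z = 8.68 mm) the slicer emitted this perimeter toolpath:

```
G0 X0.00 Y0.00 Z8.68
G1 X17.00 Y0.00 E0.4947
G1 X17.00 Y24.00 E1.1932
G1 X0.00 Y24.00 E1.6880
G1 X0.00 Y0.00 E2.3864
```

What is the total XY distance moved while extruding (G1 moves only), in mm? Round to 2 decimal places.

82.00 mm

Sum the Euclidean lengths of each G1 segment: total = 82.00 mm.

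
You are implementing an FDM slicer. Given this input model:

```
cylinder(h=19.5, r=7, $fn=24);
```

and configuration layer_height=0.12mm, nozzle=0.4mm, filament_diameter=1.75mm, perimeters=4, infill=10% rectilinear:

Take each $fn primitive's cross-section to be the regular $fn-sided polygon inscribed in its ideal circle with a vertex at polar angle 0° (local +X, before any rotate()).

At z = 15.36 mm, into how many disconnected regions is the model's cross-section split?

At z = 15.36 mm: the cylinder: section is a regular 24-gon, circumradius r=7. The result has 1 disconnected region.

1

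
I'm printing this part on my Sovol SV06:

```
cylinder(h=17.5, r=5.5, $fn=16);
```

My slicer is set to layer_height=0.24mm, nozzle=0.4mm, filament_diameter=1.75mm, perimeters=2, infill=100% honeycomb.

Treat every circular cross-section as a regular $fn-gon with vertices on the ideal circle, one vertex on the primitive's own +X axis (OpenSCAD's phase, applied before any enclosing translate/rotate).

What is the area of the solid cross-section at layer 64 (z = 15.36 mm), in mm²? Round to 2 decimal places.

92.61 mm²

At z = 15.36 mm: the r=5.5 cylinder gives a regular 16-gon of circumradius 5.5 (constant along its height) (area = (16/2)·5.500²·sin(360°/16) = 92.61 mm²). Overall, the cross-section is a single solid region. Net area = 92.61 mm².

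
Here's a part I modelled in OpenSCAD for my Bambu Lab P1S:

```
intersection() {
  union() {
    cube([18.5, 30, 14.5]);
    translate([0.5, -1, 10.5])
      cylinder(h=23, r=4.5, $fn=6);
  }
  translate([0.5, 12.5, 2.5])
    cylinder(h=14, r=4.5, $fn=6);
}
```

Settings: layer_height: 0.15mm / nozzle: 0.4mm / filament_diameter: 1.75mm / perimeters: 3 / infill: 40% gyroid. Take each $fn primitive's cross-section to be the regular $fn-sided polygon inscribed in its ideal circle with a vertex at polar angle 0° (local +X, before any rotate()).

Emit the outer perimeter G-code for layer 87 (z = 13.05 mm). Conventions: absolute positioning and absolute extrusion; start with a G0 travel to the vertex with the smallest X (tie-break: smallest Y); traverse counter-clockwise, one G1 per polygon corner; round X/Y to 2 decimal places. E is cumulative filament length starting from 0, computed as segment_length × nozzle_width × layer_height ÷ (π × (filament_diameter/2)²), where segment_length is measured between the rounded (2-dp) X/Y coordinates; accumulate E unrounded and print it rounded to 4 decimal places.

At z = 13.05 mm: the 18.5×30 cube contributes its full rectangle; the cylinder at (0.5, -1): section is a regular 6-gon, circumradius r=4.5; Combining (union): the regions partially overlap (shared area 10.39 mm²), so overlapping operands fuse into one piece — 1 connected region; the r=4.5 cylinder at (0.5, 12.5) gives a regular 6-gon of circumradius 4.5 (constant along its height); After intersecting: the r=4.5 cylinder at (0.5, 12.5) partially overlaps that combined region; clipping to the common part keeps 30.20 mm² — 1 connected region. The outline is a single polygon with 5 vertices. Extrusion per mm of travel: 0.4 × 0.15 / (π × 0.875²) = 0.024945. Accumulating E over each segment gives final E = 0.5564.

G0 X0.00 Y8.60 Z13.05
G1 X2.75 Y8.60 E0.0686
G1 X5.00 Y12.50 E0.1809
G1 X2.75 Y16.40 E0.2932
G1 X0.00 Y16.40 E0.3618
G1 X0.00 Y8.60 E0.5564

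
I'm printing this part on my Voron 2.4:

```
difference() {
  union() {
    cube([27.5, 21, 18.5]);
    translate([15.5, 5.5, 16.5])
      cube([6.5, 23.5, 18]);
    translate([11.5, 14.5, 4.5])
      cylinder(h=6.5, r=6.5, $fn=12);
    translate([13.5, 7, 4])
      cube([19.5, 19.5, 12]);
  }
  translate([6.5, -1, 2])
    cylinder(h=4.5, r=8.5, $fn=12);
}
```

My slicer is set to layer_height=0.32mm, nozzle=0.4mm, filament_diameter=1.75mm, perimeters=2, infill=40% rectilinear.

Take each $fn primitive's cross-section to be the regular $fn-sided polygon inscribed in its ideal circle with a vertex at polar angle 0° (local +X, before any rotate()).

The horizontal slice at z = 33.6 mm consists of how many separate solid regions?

1

At z = 33.6 mm: the cube is not intersected at this z (z outside [0, 18.5]); the cube at (15.5, 5.5) (footprint 6.5×23.5) is included at this height; the cylinder at (11.5, 14.5) is absent (z outside [4.5, 11]); the cube at (13.5, 7) does not reach this height (z outside [4, 16]); Combining (union): only the 6.5×23.5 cube at (15.5, 5.5) is present, so the union is just that shape — 1 connected region; the cylinder at (6.5, -1) is not intersected at this z (z outside [2, 6.5]); After the difference (first − rest): none of the subtracted shapes is present at this height, so that combined region is unchanged — 1 connected region. The result has 1 disconnected region.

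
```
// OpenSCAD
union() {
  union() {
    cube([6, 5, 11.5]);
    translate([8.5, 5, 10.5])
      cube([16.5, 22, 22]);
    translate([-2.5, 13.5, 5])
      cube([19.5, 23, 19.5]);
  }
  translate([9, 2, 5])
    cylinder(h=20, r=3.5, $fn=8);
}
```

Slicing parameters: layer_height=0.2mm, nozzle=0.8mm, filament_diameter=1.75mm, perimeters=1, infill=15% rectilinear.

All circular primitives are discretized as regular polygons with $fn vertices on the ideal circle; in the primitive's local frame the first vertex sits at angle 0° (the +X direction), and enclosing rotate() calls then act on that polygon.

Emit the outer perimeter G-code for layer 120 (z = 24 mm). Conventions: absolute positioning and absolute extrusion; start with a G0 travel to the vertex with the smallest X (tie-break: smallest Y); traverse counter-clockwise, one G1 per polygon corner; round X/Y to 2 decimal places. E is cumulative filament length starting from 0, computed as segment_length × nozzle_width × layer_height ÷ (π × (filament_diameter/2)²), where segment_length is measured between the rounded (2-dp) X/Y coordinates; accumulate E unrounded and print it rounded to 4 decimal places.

G0 X-2.50 Y13.50 Z24.00
G1 X8.50 Y13.50 E0.7317
G1 X8.50 Y5.29 E1.2779
G1 X6.53 Y4.47 E1.4198
G1 X5.50 Y2.00 E1.5978
G1 X6.53 Y-0.47 E1.7758
G1 X9.00 Y-1.50 E1.9539
G1 X11.47 Y-0.47 E2.1319
G1 X12.50 Y2.00 E2.3099
G1 X11.47 Y4.47 E2.4879
G1 X10.21 Y5.00 E2.5788
G1 X25.00 Y5.00 E3.5627
G1 X25.00 Y27.00 E5.0261
G1 X17.00 Y27.00 E5.5583
G1 X17.00 Y36.50 E6.1902
G1 X-2.50 Y36.50 E7.4874
G1 X-2.50 Y13.50 E9.0173

At z = 24 mm: the cube does not reach this height (z outside [0, 11.5]); the cube at (8.5, 5) is present — its section is the full 16.5×22 rectangle; the 19.5×23 cube at (-2.5, 13.5) contributes its full rectangle; Merging all regions: the regions partially overlap (shared area 114.75 mm²), so overlapping operands fuse into one piece — 1 connected region; the cylinder at (9, 2): section is a regular 8-gon, circumradius r=3.5; Merging all regions: the regions partially overlap (shared area 0.50 mm²), so overlapping operands fuse into one piece — 1 connected region. The outline is a single polygon with 16 vertices. Extrusion per mm of travel: 0.8 × 0.2 / (π × 0.875²) = 0.066520. Accumulating E over each segment gives final E = 9.0173.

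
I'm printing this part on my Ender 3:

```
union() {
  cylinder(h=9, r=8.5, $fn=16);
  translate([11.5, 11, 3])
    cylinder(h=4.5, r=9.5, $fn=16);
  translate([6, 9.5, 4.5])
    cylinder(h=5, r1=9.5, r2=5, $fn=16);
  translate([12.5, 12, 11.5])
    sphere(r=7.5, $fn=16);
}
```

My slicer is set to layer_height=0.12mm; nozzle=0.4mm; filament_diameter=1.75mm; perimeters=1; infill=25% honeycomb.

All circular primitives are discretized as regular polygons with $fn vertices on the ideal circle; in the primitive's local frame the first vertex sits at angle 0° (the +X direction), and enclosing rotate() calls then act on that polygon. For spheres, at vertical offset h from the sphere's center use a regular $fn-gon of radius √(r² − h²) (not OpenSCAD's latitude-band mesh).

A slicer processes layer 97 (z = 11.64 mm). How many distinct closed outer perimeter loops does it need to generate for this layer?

At z = 11.64 mm: the cylinder does not reach this height (z outside [0, 9]); the cylinder at (11.5, 11) does not reach this height (z outside [3, 7.5]); the cone at (6, 9.5) is not intersected at this z (z outside [4.5, 9.5]); the sphere at (12.5, 12): section is a regular 16-gon, circumradius = √(r²−h²) = √(7.5²−0.14²) = 7.499; Combining (union): only the r=7.5 sphere at (12.5, 12) is present, so the union is just that shape — 1 connected region. The result has 1 disconnected region.

1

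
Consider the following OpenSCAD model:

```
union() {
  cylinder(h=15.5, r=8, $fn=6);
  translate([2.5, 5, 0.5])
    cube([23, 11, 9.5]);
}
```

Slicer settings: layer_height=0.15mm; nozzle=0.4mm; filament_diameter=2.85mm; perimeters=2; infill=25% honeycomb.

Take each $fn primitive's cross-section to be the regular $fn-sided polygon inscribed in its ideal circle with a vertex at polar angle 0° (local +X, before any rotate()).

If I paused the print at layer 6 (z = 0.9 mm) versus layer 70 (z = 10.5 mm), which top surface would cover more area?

layer 6 (z = 0.9 mm)

Layer 6 (z = 0.9): the cylinder: section is a regular 6-gon, circumradius r=8 (area = (6/2)·8.000²·sin(360°/6) = 166.28 mm²); the 23×11 cube at (2.5, 5) contributes its full rectangle (area 253.00 mm²); Taking the union: the regions partially overlap — summed areas 419.28 mm² minus the doubly-counted overlap 3.97 mm² gives 415.31 mm² — area = 415.31 mm². So its area = 415.31 mm². Layer 70 (z = 10.5): the r=8 cylinder contributes a regular 6-gon of circumradius 8 (area = (6/2)·8.000²·sin(360°/6) = 166.28 mm²); the cube at (2.5, 5) does not reach this height (z outside [0.5, 10]); Merging all regions: only the r=8 cylinder is present, so the union is just that shape — area = 166.28 mm². So its area = 166.28 mm². Layer 6 is larger (415.31 vs 166.28 mm²).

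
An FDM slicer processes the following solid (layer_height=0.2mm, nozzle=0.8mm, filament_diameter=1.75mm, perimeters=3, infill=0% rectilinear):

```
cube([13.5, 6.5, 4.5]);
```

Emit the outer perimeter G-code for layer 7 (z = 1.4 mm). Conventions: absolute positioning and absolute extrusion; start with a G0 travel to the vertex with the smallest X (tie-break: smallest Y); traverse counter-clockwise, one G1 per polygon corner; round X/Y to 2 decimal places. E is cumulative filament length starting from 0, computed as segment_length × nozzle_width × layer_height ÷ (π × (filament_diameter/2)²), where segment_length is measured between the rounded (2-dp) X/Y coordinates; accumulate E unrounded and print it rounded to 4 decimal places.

At z = 1.4 mm: the cube (footprint 13.5×6.5) is included at this height. The outline is a single polygon with 4 vertices. Extrusion per mm of travel: 0.8 × 0.2 / (π × 0.875²) = 0.066520. Accumulating E over each segment gives final E = 2.6608.

G0 X0.00 Y0.00 Z1.40
G1 X13.50 Y0.00 E0.8980
G1 X13.50 Y6.50 E1.3304
G1 X0.00 Y6.50 E2.2284
G1 X0.00 Y0.00 E2.6608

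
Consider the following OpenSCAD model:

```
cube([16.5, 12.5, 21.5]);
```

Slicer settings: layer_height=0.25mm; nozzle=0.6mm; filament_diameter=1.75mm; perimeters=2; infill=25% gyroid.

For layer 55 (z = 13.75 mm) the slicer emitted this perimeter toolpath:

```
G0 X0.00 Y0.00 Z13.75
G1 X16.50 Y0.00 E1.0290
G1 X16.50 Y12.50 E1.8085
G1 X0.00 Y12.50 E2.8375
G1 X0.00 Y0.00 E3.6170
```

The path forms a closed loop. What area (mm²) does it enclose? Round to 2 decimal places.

206.25 mm²

Apply the shoelace formula to the sequence of (X, Y) vertices; enclosed area = 206.25 mm².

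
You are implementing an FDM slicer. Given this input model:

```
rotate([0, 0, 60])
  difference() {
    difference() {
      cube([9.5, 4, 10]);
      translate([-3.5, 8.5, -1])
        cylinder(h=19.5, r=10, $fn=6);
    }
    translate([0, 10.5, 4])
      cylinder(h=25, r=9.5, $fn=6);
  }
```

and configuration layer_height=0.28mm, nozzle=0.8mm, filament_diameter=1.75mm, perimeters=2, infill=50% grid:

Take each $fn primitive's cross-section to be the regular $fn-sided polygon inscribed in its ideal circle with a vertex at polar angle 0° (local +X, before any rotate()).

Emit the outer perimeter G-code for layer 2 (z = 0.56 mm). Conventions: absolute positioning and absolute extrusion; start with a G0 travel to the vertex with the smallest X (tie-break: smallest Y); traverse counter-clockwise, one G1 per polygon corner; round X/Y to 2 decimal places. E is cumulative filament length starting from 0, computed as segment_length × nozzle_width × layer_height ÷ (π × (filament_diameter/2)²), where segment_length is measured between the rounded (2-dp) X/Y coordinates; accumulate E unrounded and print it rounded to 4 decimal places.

At z = 0.56 mm: the cube is present — its section is the full 9.5×4 rectangle; the r=10 cylinder at (-3.5, 8.5) contributes a regular 6-gon of circumradius 10; After the difference (first − rest): starting from the 9.5×4 cube, the r=10 cylinder at (-3.5, 8.5) partially overlaps it — only the 10.99 mm² overlap (of its 259.81 mm²) is removed, clipping the outline — 1 connected region; the cylinder at (0, 10.5) does not reach this height (z outside [4, 29]); Taking the first minus the rest: none of the subtracted shapes is present at this height, so that combined region is unchanged — 1 connected region; (whole slice rotated 60° about Z — lengths, areas and connectivity unchanged). The outline is a single polygon with 4 vertices. Extrusion per mm of travel: 0.8 × 0.28 / (π × 0.875²) = 0.093128. Accumulating E over each segment gives final E = 2.0603.

G0 X-1.51 Y5.38 Z0.56
G1 X0.80 Y1.38 E0.4302
G1 X4.75 Y8.23 E1.1666
G1 X1.29 Y10.23 E1.5387
G1 X-1.51 Y5.38 E2.0603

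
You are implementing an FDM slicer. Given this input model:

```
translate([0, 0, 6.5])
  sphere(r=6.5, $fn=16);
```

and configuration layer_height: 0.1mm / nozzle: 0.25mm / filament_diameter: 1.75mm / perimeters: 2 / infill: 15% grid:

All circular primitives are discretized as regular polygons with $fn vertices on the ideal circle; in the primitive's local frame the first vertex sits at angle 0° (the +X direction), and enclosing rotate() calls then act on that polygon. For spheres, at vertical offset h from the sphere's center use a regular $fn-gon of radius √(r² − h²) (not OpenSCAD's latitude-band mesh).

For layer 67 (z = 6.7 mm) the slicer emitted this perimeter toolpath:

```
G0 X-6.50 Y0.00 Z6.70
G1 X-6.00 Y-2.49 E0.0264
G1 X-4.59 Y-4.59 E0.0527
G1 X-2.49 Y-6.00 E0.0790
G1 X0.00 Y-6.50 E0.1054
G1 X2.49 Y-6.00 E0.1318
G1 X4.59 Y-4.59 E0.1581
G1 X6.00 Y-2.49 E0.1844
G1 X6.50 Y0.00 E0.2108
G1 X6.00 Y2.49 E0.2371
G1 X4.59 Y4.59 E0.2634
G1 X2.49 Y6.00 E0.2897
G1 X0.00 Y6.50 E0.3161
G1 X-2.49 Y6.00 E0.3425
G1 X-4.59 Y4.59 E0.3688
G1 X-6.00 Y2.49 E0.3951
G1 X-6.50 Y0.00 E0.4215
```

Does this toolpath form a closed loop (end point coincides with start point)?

Start point (G0): (-6.50, 0.00). End point (last G1): the path returns to the start — closed.

yes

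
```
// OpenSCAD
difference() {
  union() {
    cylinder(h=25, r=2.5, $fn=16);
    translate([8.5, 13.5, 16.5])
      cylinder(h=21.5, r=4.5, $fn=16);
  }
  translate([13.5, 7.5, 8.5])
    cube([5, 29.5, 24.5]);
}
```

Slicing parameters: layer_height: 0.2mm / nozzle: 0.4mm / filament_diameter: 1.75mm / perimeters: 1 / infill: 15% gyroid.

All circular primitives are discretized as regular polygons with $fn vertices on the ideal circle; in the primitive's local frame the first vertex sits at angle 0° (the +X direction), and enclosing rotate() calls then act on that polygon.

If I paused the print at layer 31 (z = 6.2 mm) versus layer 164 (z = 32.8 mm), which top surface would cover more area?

layer 164 (z = 32.8 mm)

Layer 31 (z = 6.2): the r=2.5 cylinder contributes a regular 16-gon of circumradius 2.5 (area = (16/2)·2.500²·sin(360°/16) = 19.13 mm²); the cylinder at (8.5, 13.5) is not intersected at this z (z outside [16.5, 38]); Merging all regions: only the r=2.5 cylinder is present, so the union is just that shape — area = 19.13 mm²; the cube at (13.5, 7.5) is absent (z outside [8.5, 33]); After the difference (first − rest): none of the subtracted shapes is present at this height, so that combined region is unchanged — area = 19.13 mm². So its area = 19.13 mm². Layer 164 (z = 32.8): the cylinder does not reach this height (z outside [0, 25]); the r=4.5 cylinder at (8.5, 13.5) gives a regular 16-gon of circumradius 4.5 (constant along its height) (area = (16/2)·4.500²·sin(360°/16) = 61.99 mm²); Combining (union): only the r=4.5 cylinder at (8.5, 13.5) is present, so the union is just that shape — area = 61.99 mm²; the cube at (13.5, 7.5) is present — its section is the full 5×29.5 rectangle (area 147.50 mm²); After the difference (first − rest): starting from that combined region (61.99 mm²), the 5×29.5 cube at (13.5, 7.5) misses the remaining region (no effect) — area = 61.99 mm². So its area = 61.99 mm². Layer 164 is larger (61.99 vs 19.13 mm²).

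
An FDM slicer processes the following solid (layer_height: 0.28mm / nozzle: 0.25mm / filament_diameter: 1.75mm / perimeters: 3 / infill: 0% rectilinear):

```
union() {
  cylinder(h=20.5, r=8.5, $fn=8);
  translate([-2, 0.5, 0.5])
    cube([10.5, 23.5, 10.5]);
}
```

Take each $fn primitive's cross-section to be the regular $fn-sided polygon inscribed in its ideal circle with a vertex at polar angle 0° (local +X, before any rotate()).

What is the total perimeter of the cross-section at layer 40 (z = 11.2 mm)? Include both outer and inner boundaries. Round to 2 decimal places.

At z = 11.2 mm: the r=8.5 cylinder contributes a regular 8-gon of circumradius 8.5 (perimeter = 2·8·8.500·sin(180°/8) = 52.04 mm); the cube at (-2, 0.5) is not intersected at this z (z outside [0.5, 11]); Combining (union): only the r=8.5 cylinder is present, so the union is just that shape — boundary = 52.04 mm. Overall, the cross-section is a single solid region. Total boundary length (outer) = 52.04 mm.

52.04 mm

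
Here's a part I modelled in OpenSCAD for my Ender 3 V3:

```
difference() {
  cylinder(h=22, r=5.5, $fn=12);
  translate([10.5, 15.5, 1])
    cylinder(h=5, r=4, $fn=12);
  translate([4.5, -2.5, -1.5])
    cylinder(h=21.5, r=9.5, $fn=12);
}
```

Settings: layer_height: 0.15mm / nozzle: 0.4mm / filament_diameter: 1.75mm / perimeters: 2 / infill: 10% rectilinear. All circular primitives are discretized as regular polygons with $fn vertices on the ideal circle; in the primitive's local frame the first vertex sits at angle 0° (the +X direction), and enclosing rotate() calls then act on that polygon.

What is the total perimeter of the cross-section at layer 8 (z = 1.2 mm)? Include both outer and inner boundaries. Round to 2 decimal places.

19.06 mm

At z = 1.2 mm: the cylinder: section is a regular 12-gon, circumradius r=5.5 (perimeter = 2·12·5.500·sin(180°/12) = 34.16 mm); the cylinder at (10.5, 15.5): section is a regular 12-gon, circumradius r=4 (perimeter = 2·12·4.000·sin(180°/12) = 24.85 mm); the cylinder at (4.5, -2.5): section is a regular 12-gon, circumradius r=9.5 (perimeter = 2·12·9.500·sin(180°/12) = 59.01 mm); Subtracting the remaining from the first: starting from the r=5.5 cylinder, the r=4 cylinder at (10.5, 15.5) misses the remaining region (no effect); the r=9.5 cylinder at (4.5, -2.5) partially overlaps it — only the 82.64 mm² overlap (of its 270.75 mm²) is removed, clipping the outline — boundary = 19.06 mm. Overall, the cross-section is a single solid region. Total boundary length (outer) = 19.06 mm.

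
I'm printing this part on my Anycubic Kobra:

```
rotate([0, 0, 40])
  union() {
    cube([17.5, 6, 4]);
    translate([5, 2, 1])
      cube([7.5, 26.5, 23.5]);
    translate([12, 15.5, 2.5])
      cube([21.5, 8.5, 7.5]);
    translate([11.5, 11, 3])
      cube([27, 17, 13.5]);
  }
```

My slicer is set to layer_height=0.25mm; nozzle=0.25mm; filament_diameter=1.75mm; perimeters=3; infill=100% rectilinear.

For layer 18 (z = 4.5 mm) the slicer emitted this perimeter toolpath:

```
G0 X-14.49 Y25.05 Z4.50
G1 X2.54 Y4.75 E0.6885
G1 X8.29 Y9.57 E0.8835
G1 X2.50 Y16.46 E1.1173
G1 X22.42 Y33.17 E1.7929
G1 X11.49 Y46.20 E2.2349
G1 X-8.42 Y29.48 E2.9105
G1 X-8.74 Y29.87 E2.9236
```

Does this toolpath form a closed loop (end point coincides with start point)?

no

Start point (G0): (-14.49, 25.05). End point (last G1): the path does not return to the start — open.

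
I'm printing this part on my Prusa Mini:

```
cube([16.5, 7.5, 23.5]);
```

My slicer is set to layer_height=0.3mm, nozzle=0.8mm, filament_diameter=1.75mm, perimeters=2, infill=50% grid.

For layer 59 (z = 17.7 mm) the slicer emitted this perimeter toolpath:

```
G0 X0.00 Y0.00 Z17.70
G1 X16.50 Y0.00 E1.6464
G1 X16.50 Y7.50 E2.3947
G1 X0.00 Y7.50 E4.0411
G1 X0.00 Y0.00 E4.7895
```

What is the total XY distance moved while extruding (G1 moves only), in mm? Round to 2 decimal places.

48.00 mm

Sum the Euclidean lengths of each G1 segment: total = 48.00 mm.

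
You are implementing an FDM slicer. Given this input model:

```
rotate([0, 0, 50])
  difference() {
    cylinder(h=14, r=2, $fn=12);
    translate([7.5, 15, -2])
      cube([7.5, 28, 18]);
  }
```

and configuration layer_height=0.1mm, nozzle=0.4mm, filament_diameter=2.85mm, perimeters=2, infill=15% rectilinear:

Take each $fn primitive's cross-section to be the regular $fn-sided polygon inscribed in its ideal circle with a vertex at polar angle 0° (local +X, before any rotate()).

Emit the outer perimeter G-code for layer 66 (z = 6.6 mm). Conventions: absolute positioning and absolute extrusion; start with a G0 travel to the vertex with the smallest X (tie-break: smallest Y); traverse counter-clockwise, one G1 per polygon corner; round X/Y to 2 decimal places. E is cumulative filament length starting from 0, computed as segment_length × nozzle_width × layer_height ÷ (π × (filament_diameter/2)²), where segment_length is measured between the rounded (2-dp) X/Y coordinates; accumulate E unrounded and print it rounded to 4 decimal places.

G0 X-1.97 Y0.35 Z6.60
G1 X-1.88 Y-0.68 E0.0065
G1 X-1.29 Y-1.53 E0.0130
G1 X-0.35 Y-1.97 E0.0195
G1 X0.68 Y-1.88 E0.0260
G1 X1.53 Y-1.29 E0.0324
G1 X1.97 Y-0.35 E0.0390
G1 X1.88 Y0.68 E0.0454
G1 X1.29 Y1.53 E0.0519
G1 X0.35 Y1.97 E0.0584
G1 X-0.68 Y1.88 E0.0649
G1 X-1.53 Y1.29 E0.0714
G1 X-1.97 Y0.35 E0.0779

At z = 6.6 mm: the r=2 cylinder contributes a regular 12-gon of circumradius 2; the 7.5×28 cube at (7.5, 15) contributes its full rectangle; Subtracting the remaining from the first: starting from the r=2 cylinder, the 7.5×28 cube at (7.5, 15) misses the remaining region (no effect) — 1 connected region; (whole slice rotated 50° about Z — lengths, areas and connectivity unchanged). The outline is a single polygon with 12 vertices. Extrusion per mm of travel: 0.4 × 0.1 / (π × 1.425²) = 0.006270. Accumulating E over each segment gives final E = 0.0779.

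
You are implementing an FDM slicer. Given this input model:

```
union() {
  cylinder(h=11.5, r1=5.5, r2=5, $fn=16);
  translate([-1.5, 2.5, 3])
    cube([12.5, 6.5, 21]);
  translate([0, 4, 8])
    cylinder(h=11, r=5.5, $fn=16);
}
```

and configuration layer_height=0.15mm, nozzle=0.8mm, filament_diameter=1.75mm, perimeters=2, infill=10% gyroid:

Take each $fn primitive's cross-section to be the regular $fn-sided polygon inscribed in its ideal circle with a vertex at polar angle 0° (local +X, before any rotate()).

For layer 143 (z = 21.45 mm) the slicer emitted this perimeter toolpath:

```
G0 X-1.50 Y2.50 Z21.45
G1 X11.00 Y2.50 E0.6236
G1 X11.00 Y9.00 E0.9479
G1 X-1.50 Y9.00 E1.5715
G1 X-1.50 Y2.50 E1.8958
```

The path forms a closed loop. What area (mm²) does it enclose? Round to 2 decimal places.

Apply the shoelace formula to the sequence of (X, Y) vertices; enclosed area = 81.25 mm².

81.25 mm²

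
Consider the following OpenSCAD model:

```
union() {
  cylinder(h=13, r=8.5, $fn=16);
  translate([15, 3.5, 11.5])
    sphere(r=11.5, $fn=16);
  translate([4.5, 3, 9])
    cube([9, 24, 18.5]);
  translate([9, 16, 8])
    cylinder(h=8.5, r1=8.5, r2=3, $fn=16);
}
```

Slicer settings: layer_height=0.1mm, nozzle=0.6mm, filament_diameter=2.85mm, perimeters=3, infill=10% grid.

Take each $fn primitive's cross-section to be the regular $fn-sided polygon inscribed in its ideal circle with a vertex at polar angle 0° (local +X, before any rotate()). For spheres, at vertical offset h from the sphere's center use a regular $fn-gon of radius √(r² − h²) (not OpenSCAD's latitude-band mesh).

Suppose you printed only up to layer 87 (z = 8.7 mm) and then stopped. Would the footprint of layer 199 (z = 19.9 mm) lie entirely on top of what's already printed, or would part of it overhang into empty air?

Compare the two slices. At z = 8.7: the cylinder: section is a regular 16-gon, circumradius r=8.5 (area = (16/2)·8.500²·sin(360°/16) = 221.19 mm²); the r=11.5 sphere at (15, 3.5) slices to a regular 16-gon of circumradius 11.154 (√(r²−h²) with h=2.8 from center) (area = (16/2)·11.154²·sin(360°/16) = 380.88 mm²); the cube at (4.5, 3) is not intersected at this z (z outside [9, 27.5]); the cone at (9, 16): at t=0.082 of its height the radius interpolates to r₁+(r₂−r₁)t = 8.047, giving a regular 16-gon of that circumradius (area = (16/2)·8.047²·sin(360°/16) = 198.25 mm²); Combining (union): the regions partially overlap — summed areas 800.31 mm² minus the doubly-counted overlap 76.06 mm² gives 724.26 mm² — area = 724.26 mm². At z = 19.9: the cylinder is absent (z outside [0, 13]); the sphere at (15, 3.5): section is a regular 16-gon, circumradius = √(r²−h²) = √(11.5²−8.4²) = 7.854 (area = (16/2)·7.854²·sin(360°/16) = 188.86 mm²); the cube at (4.5, 3) is present — its section is the full 9×24 rectangle (area 216.00 mm²); the cone at (9, 16) does not reach this height (z outside [8, 16.5]); Merging all regions: the regions partially overlap — summed areas 404.86 mm² minus the doubly-counted overlap 38.81 mm² gives 366.05 mm² — area = 366.05 mm². Checking containment: at z = 19.9 the cross-section extends beyond the z = 8.7 cross-section by about 32.57 mm².

part overhangs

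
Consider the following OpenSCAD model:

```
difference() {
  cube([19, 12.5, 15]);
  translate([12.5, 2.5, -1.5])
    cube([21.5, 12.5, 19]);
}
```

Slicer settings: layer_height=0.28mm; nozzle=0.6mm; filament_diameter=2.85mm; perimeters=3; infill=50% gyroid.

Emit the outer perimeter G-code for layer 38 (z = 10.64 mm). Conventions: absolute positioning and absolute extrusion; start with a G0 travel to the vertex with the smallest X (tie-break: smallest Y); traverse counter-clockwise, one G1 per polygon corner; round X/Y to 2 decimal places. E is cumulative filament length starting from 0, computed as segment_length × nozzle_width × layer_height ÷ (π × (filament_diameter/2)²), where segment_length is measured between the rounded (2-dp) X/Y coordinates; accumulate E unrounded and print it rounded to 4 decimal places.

At z = 10.64 mm: the cube (footprint 19×12.5) is included at this height; the cube at (12.5, 2.5) is present — its section is the full 21.5×12.5 rectangle; After the difference (first − rest): starting from the 19×12.5 cube, the 21.5×12.5 cube at (12.5, 2.5) partially overlaps it — only the 65.00 mm² overlap (of its 268.75 mm²) is removed, clipping the outline — 1 connected region. The outline is a single polygon with 6 vertices. Extrusion per mm of travel: 0.6 × 0.28 / (π × 1.425²) = 0.026335. Accumulating E over each segment gives final E = 1.6591.

G0 X0.00 Y0.00 Z10.64
G1 X19.00 Y0.00 E0.5004
G1 X19.00 Y2.50 E0.5662
G1 X12.50 Y2.50 E0.7374
G1 X12.50 Y12.50 E1.0007
G1 X0.00 Y12.50 E1.3299
G1 X0.00 Y0.00 E1.6591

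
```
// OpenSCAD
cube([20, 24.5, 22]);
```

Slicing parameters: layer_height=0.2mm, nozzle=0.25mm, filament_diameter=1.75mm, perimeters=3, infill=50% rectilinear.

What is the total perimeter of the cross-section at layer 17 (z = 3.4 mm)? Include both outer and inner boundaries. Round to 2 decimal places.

At z = 3.4 mm: the cube (footprint 20×24.5) is included at this height (perimeter 89.00 mm). Overall, the cross-section is a single solid region. Total boundary length (outer) = 89.00 mm.

89.00 mm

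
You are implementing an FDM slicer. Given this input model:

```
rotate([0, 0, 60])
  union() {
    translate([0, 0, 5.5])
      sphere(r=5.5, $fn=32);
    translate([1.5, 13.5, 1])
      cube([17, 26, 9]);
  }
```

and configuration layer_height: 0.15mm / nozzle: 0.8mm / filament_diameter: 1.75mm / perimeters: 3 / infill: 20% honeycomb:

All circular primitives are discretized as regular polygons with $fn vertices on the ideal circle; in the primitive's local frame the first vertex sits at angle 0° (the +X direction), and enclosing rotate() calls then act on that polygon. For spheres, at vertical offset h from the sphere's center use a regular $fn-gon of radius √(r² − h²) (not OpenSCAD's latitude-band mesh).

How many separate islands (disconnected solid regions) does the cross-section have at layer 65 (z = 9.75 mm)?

2

At z = 9.75 mm: the sphere: section is a regular 32-gon, circumradius = √(r²−h²) = √(5.5²−4.25²) = 3.491; the cube at (1.5, 13.5) is present — its section is the full 17×26 rectangle; Merging all regions: the 2 present regions are separate (no shared area or edge), so areas and boundary lengths simply add and each stays a separate island — 2 connected regions; (whole slice rotated 60° about Z — lengths, areas and connectivity unchanged). Overall, the cross-section has 2 separate islands. Island count = 2.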